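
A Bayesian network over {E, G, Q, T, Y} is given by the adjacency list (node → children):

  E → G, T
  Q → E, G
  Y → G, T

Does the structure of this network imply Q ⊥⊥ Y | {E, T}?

Yes

There are 4 undirected paths between Q and Y; checking each against the conditioning set {E, T}:
Path 1: Q → G ← Y
  G is a collider here and neither G nor any of its descendants is conditioned on, so the collider stays closed — the path is blocked at G.
Path 2: Q → G ← E → T ← Y
  G is a collider here and neither G nor any of its descendants is conditioned on, so the collider stays closed — the path is blocked at G.
Path 3: Q → E → G ← Y
  E is a chain here and E is conditioned on, so the path is blocked at E.
Path 4: Q → E → T ← Y
  E is a chain here and E is conditioned on, so the path is blocked at E.
All paths are blocked; Q ⊥ Y | {E, T} holds.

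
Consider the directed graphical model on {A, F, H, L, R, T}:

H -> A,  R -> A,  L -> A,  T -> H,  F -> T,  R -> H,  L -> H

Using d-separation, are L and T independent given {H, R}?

There are 3 undirected paths between L and T; checking each against the conditioning set {H, R}:
  1. L → A ← H ← T — A:collider[blocks]; H:chain[blocks] ⇒ blocked
  2. L → A ← R → H ← T — A:collider[blocks]; R:fork[blocks]; H:collider[open] ⇒ blocked
  3. L → H ← T — H:collider[open] ⇒ active
Since the path L → H ← T is active, L and T are not d-separated given {H, R}.

No — L and T are not d-separated given {H, R}.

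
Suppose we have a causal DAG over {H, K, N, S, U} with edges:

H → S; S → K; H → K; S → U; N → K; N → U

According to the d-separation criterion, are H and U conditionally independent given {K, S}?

Enumerating the 4 paths from H to U and testing each for blocking by {K, S}:
Path 1: H → K ← S → U
  S is a fork here and S is conditioned on, so the path is blocked at S.
Path 2: H → K ← N → U
  K is a collider and K is conditioned on, which opens it; N is a fork and N is not conditioned on — no node blocks this path, so it is active.
Path 3: H → S → K ← N → U
  S is a chain here and S is conditioned on, so the path is blocked at S.
Path 4: H → S → U
  S is a chain here and S is conditioned on, so the path is blocked at S.
At least one path is unblocked, so d-separation fails.

No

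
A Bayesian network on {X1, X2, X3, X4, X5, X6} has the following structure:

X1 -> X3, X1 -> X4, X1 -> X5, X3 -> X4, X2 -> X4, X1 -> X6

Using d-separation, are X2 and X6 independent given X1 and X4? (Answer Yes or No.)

Yes — X2 and X6 are d-separated given {X1, X4}.

There are 2 undirected paths between X2 and X6; checking each against the conditioning set {X1, X4}:
  1. X2 → X4 ← X1 → X6 — X4:collider[open]; X1:fork[blocks] ⇒ blocked
  2. X2 → X4 ← X3 ← X1 → X6 — X4:collider[open]; X3:chain[open]; X1:fork[blocks] ⇒ blocked
All paths are blocked; X2 ⊥ X6 | {X1, X4} holds.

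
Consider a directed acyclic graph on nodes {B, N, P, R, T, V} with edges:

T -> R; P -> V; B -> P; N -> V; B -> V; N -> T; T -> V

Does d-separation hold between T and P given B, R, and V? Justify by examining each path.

Enumerating the 4 paths from T to P and testing each for blocking by {B, R, V}:
Path 1: T → V ← B → P
  B is a fork here and B is conditioned on, so the path is blocked at B.
Path 2: T → V ← P
  V is a collider and V is conditioned on, which opens it — no node blocks this path, so it is active.
Path 3: T ← N → V ← B → P
  B is a fork here and B is conditioned on, so the path is blocked at B.
Path 4: T ← N → V ← P
  N is a fork and N is not conditioned on; V is a collider and V is conditioned on, which opens it — no node blocks this path, so it is active.
Since the path T → V ← P is active, T and P are not d-separated given {B, R, V}.

No — T and P are not d-separated given {B, R, V}.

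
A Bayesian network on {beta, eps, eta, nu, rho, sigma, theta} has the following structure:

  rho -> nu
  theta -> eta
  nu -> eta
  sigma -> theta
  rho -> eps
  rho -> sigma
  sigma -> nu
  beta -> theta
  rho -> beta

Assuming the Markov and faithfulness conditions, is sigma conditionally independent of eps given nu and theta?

5 paths connect sigma and eps; each must be blocked for d-separation to hold:
Path 1: sigma → nu ← rho → eps
  nu is a collider and nu is conditioned on, which opens it; rho is a fork and rho is not conditioned on — no node blocks this path, so it is active.
Path 2: sigma → nu → eta ← theta ← beta ← rho → eps
  nu is a chain here and nu is conditioned on, so the path is blocked at nu.
Path 3: sigma ← rho → eps
  rho is a fork and rho is not conditioned on — no node blocks this path, so it is active.
Path 4: sigma → theta ← beta ← rho → eps
  theta is a collider and theta is conditioned on, which opens it; beta is a chain and beta is not conditioned on; rho is a fork and rho is not conditioned on — no node blocks this path, so it is active.
Path 5: sigma → theta → eta ← nu ← rho → eps
  theta is a chain here and theta is conditioned on, so the path is blocked at theta.
Since the path sigma → nu ← rho → eps is active, sigma and eps are not d-separated given {nu, theta}.

No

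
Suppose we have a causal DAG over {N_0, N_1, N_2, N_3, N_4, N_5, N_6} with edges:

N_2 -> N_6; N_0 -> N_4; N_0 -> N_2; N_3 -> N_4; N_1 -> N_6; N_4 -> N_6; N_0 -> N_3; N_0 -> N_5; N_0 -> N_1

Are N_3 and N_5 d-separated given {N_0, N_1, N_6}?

There are 4 undirected paths between N_3 and N_5; checking each against the conditioning set {N_0, N_1, N_6}:
  1. N_3 → N_4 → N_6 ← N_2 ← N_0 → N_5 — N_4:chain[open]; N_6:collider[open]; N_2:chain[open]; N_0:fork[blocks] ⇒ blocked
  2. N_3 → N_4 → N_6 ← N_1 ← N_0 → N_5 — N_4:chain[open]; N_6:collider[open]; N_1:chain[blocks]; N_0:fork[blocks] ⇒ blocked
  3. N_3 → N_4 ← N_0 → N_5 — N_4:collider[open]; N_0:fork[blocks] ⇒ blocked
  4. N_3 ← N_0 → N_5 — N_0:fork[blocks] ⇒ blocked
Since every path is blocked, d-separation holds.

Yes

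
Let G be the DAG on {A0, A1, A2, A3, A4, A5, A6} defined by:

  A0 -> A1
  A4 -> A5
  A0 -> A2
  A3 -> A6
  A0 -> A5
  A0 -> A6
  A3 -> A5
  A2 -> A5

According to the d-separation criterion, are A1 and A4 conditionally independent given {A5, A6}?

No

3 paths connect A1 and A4; each must be blocked for d-separation to hold:
  1. A1 ← A0 → A5 ← A4 — A0:fork[open]; A5:collider[open] ⇒ active
  2. A1 ← A0 → A2 → A5 ← A4 — A0:fork[open]; A2:chain[open]; A5:collider[open] ⇒ active
  3. A1 ← A0 → A6 ← A3 → A5 ← A4 — A0:fork[open]; A6:collider[open]; A3:fork[open]; A5:collider[open] ⇒ active
Since the path A1 ← A0 → A5 ← A4 is active, A1 and A4 are not d-separated given {A5, A6}.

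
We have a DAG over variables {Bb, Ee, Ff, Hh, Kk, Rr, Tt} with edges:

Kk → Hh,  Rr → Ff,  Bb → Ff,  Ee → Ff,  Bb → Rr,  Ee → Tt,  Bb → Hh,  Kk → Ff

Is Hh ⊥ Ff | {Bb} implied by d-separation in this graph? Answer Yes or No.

No

Enumerating the 3 paths from Hh to Ff and testing each for blocking by {Bb}:
Path 1: Hh ← Kk → Ff
  Kk is a fork and Kk is not conditioned on — no node blocks this path, so it is active.
Path 2: Hh ← Bb → Rr → Ff
  Bb is a fork here and Bb is conditioned on, so the path is blocked at Bb.
Path 3: Hh ← Bb → Ff
  Bb is a fork here and Bb is conditioned on, so the path is blocked at Bb.
Because an active path exists, Hh and Ff are not d-separated.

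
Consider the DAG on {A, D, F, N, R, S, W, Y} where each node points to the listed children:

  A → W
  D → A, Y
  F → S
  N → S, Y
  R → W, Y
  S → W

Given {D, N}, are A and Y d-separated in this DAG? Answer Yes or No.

Yes — A and Y are d-separated given {D, N}.

3 paths connect A and Y; each must be blocked for d-separation to hold:
Path 1: A ← D → Y
  D is a fork here and D is conditioned on, so the path is blocked at D.
Path 2: A → W ← R → Y
  W is a collider here and neither W nor any of its descendants is conditioned on, so the collider stays closed — the path is blocked at W.
Path 3: A → W ← S ← N → Y
  W is a collider here and neither W nor any of its descendants is conditioned on, so the collider stays closed — the path is blocked at W.
Every path is blocked, so A and Y are d-separated given {D, N}.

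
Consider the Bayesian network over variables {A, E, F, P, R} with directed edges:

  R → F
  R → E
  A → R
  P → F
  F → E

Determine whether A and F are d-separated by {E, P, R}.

Yes

We examine all 2 paths between A and F:
  1. A → R → F — R:chain[blocks] ⇒ blocked
  2. A → R → E ← F — R:chain[blocks]; E:collider[open] ⇒ blocked
All paths are blocked; A ⊥ F | {E, P, R} holds.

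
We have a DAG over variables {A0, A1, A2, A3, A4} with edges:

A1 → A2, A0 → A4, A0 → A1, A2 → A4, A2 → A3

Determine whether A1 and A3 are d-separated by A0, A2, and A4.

There are 2 undirected paths between A1 and A3; checking each against the conditioning set {A0, A2, A4}:
Path 1: A1 ← A0 → A4 ← A2 → A3
  A0 is a fork here and A0 is conditioned on, so the path is blocked at A0.
Path 2: A1 → A2 → A3
  A2 is a chain here and A2 is conditioned on, so the path is blocked at A2.
Every path is blocked, so A1 and A3 are d-separated given {A0, A2, A4}.

Yes — A1 and A3 are d-separated given {A0, A2, A4}.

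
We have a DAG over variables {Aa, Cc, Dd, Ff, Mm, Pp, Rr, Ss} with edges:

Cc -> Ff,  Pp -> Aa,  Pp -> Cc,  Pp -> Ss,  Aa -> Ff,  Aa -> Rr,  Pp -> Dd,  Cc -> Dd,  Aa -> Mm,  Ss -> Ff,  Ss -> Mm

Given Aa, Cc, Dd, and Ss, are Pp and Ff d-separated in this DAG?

Yes — Pp and Ff are d-separated given {Aa, Cc, Dd, Ss}.

There are 6 undirected paths between Pp and Ff; checking each against the conditioning set {Aa, Cc, Dd, Ss}:
  1. Pp → Ss → Mm ← Aa → Ff — Ss:chain[blocks]; Mm:collider[blocks]; Aa:fork[blocks] ⇒ blocked
  2. Pp → Ss → Ff — Ss:chain[blocks] ⇒ blocked
  3. Pp → Dd ← Cc → Ff — Dd:collider[open]; Cc:fork[blocks] ⇒ blocked
  4. Pp → Aa → Mm ← Ss → Ff — Aa:chain[blocks]; Mm:collider[blocks]; Ss:fork[blocks] ⇒ blocked
  5. Pp → Aa → Ff — Aa:chain[blocks] ⇒ blocked
  6. Pp → Cc → Ff — Cc:chain[blocks] ⇒ blocked
Since every path is blocked, d-separation holds.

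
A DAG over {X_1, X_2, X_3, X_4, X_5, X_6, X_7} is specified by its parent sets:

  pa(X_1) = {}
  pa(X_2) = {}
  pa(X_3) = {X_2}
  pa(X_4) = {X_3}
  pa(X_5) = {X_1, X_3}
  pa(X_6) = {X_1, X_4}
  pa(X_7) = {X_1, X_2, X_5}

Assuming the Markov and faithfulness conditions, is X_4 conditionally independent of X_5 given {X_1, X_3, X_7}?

Yes — X_4 and X_5 are d-separated given {X_1, X_3, X_7}.

We examine all 6 paths between X_4 and X_5:
Path 1: X_4 → X_6 ← X_1 → X_7 ← X_5
  X_6 is a collider here and neither X_6 nor any of its descendants is conditioned on, so the collider stays closed — the path is blocked at X_6.
Path 2: X_4 → X_6 ← X_1 → X_7 ← X_2 → X_3 → X_5
  X_6 is a collider here and neither X_6 nor any of its descendants is conditioned on, so the collider stays closed — the path is blocked at X_6.
Path 3: X_4 → X_6 ← X_1 → X_5
  X_6 is a collider here and neither X_6 nor any of its descendants is conditioned on, so the collider stays closed — the path is blocked at X_6.
Path 4: X_4 ← X_3 → X_5
  X_3 is a fork here and X_3 is conditioned on, so the path is blocked at X_3.
Path 5: X_4 ← X_3 ← X_2 → X_7 ← X_1 → X_5
  X_3 is a chain here and X_3 is conditioned on, so the path is blocked at X_3.
Path 6: X_4 ← X_3 ← X_2 → X_7 ← X_5
  X_3 is a chain here and X_3 is conditioned on, so the path is blocked at X_3.
All paths are blocked; X_4 ⊥ X_5 | {X_1, X_3, X_7} holds.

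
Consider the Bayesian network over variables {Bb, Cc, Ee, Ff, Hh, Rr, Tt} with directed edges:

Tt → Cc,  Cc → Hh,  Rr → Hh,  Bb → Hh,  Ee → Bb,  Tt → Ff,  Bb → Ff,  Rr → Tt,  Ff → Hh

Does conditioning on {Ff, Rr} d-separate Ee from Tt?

No — Ee and Tt are not d-separated given {Ff, Rr}.

We examine all 6 paths between Ee and Tt:
Path 1: Ee → Bb → Hh ← Rr → Tt
  Hh is a collider here and neither Hh nor any of its descendants is conditioned on, so the collider stays closed — the path is blocked at Hh.
Path 2: Ee → Bb → Hh ← Cc ← Tt
  Hh is a collider here and neither Hh nor any of its descendants is conditioned on, so the collider stays closed — the path is blocked at Hh.
Path 3: Ee → Bb → Hh ← Ff ← Tt
  Hh is a collider here and neither Hh nor any of its descendants is conditioned on, so the collider stays closed — the path is blocked at Hh.
Path 4: Ee → Bb → Ff → Hh ← Rr → Tt
  Ff is a chain here and Ff is conditioned on, so the path is blocked at Ff.
Path 5: Ee → Bb → Ff → Hh ← Cc ← Tt
  Ff is a chain here and Ff is conditioned on, so the path is blocked at Ff.
Path 6: Ee → Bb → Ff ← Tt
  Bb is a chain and Bb is not conditioned on; Ff is a collider and Ff is conditioned on, which opens it — no node blocks this path, so it is active.
Because an active path exists, Ee and Tt are not d-separated.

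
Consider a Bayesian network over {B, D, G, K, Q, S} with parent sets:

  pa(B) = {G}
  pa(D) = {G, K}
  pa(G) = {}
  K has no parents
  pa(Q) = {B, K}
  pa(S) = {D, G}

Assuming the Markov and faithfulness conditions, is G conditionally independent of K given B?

3 paths connect G and K; each must be blocked for d-separation to hold:
  1. G → D ← K — D:collider[blocks] ⇒ blocked
  2. G → S ← D ← K — S:collider[blocks]; D:chain[open] ⇒ blocked
  3. G → B → Q ← K — B:chain[blocks]; Q:collider[blocks] ⇒ blocked
Since every path is blocked, d-separation holds.

Yes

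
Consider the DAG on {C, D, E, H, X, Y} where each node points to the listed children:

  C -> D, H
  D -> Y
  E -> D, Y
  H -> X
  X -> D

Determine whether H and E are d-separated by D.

We examine all 4 paths between H and E:
  1. H → X → D ← E — X:chain[open]; D:collider[open] ⇒ active
  2. H → X → D → Y ← E — X:chain[open]; D:chain[blocks]; Y:collider[blocks] ⇒ blocked
  3. H ← C → D ← E — C:fork[open]; D:collider[open] ⇒ active
  4. H ← C → D → Y ← E — C:fork[open]; D:chain[blocks]; Y:collider[blocks] ⇒ blocked
Since the path H → X → D ← E is active, H and E are not d-separated given {D}.

No — H and E are not d-separated given {D}.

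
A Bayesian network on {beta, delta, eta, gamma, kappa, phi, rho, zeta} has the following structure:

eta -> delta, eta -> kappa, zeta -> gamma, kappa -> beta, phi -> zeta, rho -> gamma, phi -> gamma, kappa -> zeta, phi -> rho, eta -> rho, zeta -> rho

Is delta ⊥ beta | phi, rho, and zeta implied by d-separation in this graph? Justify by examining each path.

6 paths connect delta and beta; each must be blocked for d-separation to hold:
Path 1: delta ← eta → rho ← zeta ← kappa → beta
  zeta is a chain here and zeta is conditioned on, so the path is blocked at zeta.
Path 2: delta ← eta → rho → gamma ← zeta ← kappa → beta
  rho is a chain here and rho is conditioned on, so the path is blocked at rho.
Path 3: delta ← eta → rho → gamma ← phi → zeta ← kappa → beta
  rho is a chain here and rho is conditioned on, so the path is blocked at rho.
Path 4: delta ← eta → rho ← phi → zeta ← kappa → beta
  phi is a fork here and phi is conditioned on, so the path is blocked at phi.
Path 5: delta ← eta → rho ← phi → gamma ← zeta ← kappa → beta
  phi is a fork here and phi is conditioned on, so the path is blocked at phi.
Path 6: delta ← eta → kappa → beta
  eta is a fork and eta is not conditioned on; kappa is a chain and kappa is not conditioned on — no node blocks this path, so it is active.
At least one path is unblocked, so d-separation fails.

No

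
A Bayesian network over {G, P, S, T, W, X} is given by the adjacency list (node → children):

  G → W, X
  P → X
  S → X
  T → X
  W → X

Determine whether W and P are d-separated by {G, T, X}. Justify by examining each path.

We examine all 2 paths between W and P:
Path 1: W ← G → X ← P
  G is a fork here and G is conditioned on, so the path is blocked at G.
Path 2: W → X ← P
  X is a collider and X is conditioned on, which opens it — no node blocks this path, so it is active.
Since the path W → X ← P is active, W and P are not d-separated given {G, T, X}.

No — W and P are not d-separated given {G, T, X}.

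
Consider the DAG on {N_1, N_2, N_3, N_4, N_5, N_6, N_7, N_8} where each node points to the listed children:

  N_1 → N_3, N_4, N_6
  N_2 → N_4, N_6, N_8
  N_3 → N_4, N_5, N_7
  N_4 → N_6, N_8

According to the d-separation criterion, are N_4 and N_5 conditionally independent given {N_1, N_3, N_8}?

Yes — N_4 and N_5 are d-separated given {N_1, N_3, N_8}.

We examine all 5 paths between N_4 and N_5:
Path 1: N_4 ← N_3 → N_5
  N_3 is a fork here and N_3 is conditioned on, so the path is blocked at N_3.
Path 2: N_4 ← N_1 → N_3 → N_5
  N_1 is a fork here and N_1 is conditioned on, so the path is blocked at N_1.
Path 3: N_4 ← N_2 → N_6 ← N_1 → N_3 → N_5
  N_6 is a collider here and neither N_6 nor any of its descendants is conditioned on, so the collider stays closed — the path is blocked at N_6.
Path 4: N_4 → N_6 ← N_1 → N_3 → N_5
  N_6 is a collider here and neither N_6 nor any of its descendants is conditioned on, so the collider stays closed — the path is blocked at N_6.
Path 5: N_4 → N_8 ← N_2 → N_6 ← N_1 → N_3 → N_5
  N_6 is a collider here and neither N_6 nor any of its descendants is conditioned on, so the collider stays closed — the path is blocked at N_6.
Since every path is blocked, d-separation holds.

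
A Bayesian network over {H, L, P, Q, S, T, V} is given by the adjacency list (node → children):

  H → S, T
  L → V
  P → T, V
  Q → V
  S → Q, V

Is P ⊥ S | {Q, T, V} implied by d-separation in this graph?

No — P and S are not d-separated given {Q, T, V}.

There are 3 undirected paths between P and S; checking each against the conditioning set {Q, T, V}:
Path 1: P → V ← Q ← S
  Q is a chain here and Q is conditioned on, so the path is blocked at Q.
Path 2: P → V ← S
  V is a collider and V is conditioned on, which opens it — no node blocks this path, so it is active.
Path 3: P → T ← H → S
  T is a collider and T is conditioned on, which opens it; H is a fork and H is not conditioned on — no node blocks this path, so it is active.
Because an active path exists, P and S are not d-separated.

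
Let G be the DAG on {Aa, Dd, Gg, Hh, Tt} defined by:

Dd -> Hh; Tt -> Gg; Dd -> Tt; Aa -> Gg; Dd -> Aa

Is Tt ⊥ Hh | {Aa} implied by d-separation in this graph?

No

2 paths connect Tt and Hh; each must be blocked for d-separation to hold:
Path 1: Tt → Gg ← Aa ← Dd → Hh
  Gg is a collider here and neither Gg nor any of its descendants is conditioned on, so the collider stays closed — the path is blocked at Gg.
Path 2: Tt ← Dd → Hh
  Dd is a fork and Dd is not conditioned on — no node blocks this path, so it is active.
Since the path Tt ← Dd → Hh is active, Tt and Hh are not d-separated given {Aa}.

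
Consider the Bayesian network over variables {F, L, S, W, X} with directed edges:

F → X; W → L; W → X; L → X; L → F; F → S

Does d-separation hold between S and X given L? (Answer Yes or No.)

3 paths connect S and X; each must be blocked for d-separation to hold:
Path 1: S ← F ← L → X
  L is a fork here and L is conditioned on, so the path is blocked at L.
Path 2: S ← F ← L ← W → X
  L is a chain here and L is conditioned on, so the path is blocked at L.
Path 3: S ← F → X
  F is a fork and F is not conditioned on — no node blocks this path, so it is active.
Because an active path exists, S and X are not d-separated.

No — S and X are not d-separated given {L}.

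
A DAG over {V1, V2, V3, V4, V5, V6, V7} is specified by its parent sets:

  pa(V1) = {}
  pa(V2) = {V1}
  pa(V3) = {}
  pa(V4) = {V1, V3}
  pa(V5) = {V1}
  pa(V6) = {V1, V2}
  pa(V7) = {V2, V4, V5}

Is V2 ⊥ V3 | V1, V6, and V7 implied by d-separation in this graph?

No — V2 and V3 are not d-separated given {V1, V6, V7}.

There are 6 undirected paths between V2 and V3; checking each against the conditioning set {V1, V6, V7}:
Path 1: V2 → V7 ← V5 ← V1 → V4 ← V3
  V1 is a fork here and V1 is conditioned on, so the path is blocked at V1.
Path 2: V2 → V7 ← V4 ← V3
  V7 is a collider and V7 is conditioned on, which opens it; V4 is a chain and V4 is not conditioned on — no node blocks this path, so it is active.
Path 3: V2 → V6 ← V1 → V5 → V7 ← V4 ← V3
  V1 is a fork here and V1 is conditioned on, so the path is blocked at V1.
Path 4: V2 → V6 ← V1 → V4 ← V3
  V1 is a fork here and V1 is conditioned on, so the path is blocked at V1.
Path 5: V2 ← V1 → V5 → V7 ← V4 ← V3
  V1 is a fork here and V1 is conditioned on, so the path is blocked at V1.
Path 6: V2 ← V1 → V4 ← V3
  V1 is a fork here and V1 is conditioned on, so the path is blocked at V1.
Because an active path exists, V2 and V3 are not d-separated.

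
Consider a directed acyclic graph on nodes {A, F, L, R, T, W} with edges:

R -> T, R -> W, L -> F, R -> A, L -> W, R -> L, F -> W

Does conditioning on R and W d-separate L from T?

Yes

3 paths connect L and T; each must be blocked for d-separation to hold:
  1. L → W ← R → T — W:collider[open]; R:fork[blocks] ⇒ blocked
  2. L → F → W ← R → T — F:chain[open]; W:collider[open]; R:fork[blocks] ⇒ blocked
  3. L ← R → T — R:fork[blocks] ⇒ blocked
Since every path is blocked, d-separation holds.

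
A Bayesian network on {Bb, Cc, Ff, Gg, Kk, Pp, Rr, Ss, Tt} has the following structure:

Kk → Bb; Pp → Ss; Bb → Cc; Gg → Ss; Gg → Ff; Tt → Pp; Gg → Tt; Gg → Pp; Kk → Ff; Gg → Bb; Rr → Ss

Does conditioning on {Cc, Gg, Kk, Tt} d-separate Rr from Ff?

Enumerating the 6 paths from Rr to Ff and testing each for blocking by {Cc, Gg, Kk, Tt}:
Path 1: Rr → Ss ← Pp ← Gg → Ff
  Ss is a collider here and neither Ss nor any of its descendants is conditioned on, so the collider stays closed — the path is blocked at Ss.
Path 2: Rr → Ss ← Pp ← Gg → Bb ← Kk → Ff
  Ss is a collider here and neither Ss nor any of its descendants is conditioned on, so the collider stays closed — the path is blocked at Ss.
Path 3: Rr → Ss ← Pp ← Tt ← Gg → Ff
  Ss is a collider here and neither Ss nor any of its descendants is conditioned on, so the collider stays closed — the path is blocked at Ss.
Path 4: Rr → Ss ← Pp ← Tt ← Gg → Bb ← Kk → Ff
  Ss is a collider here and neither Ss nor any of its descendants is conditioned on, so the collider stays closed — the path is blocked at Ss.
Path 5: Rr → Ss ← Gg → Ff
  Ss is a collider here and neither Ss nor any of its descendants is conditioned on, so the collider stays closed — the path is blocked at Ss.
Path 6: Rr → Ss ← Gg → Bb ← Kk → Ff
  Ss is a collider here and neither Ss nor any of its descendants is conditioned on, so the collider stays closed — the path is blocked at Ss.
Since every path is blocked, d-separation holds.

Yes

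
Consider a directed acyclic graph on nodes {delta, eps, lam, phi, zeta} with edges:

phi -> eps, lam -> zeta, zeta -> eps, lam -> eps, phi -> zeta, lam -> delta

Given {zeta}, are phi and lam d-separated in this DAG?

We examine all 4 paths between phi and lam:
  1. phi → zeta ← lam — zeta:collider[open] ⇒ active
  2. phi → zeta → eps ← lam — zeta:chain[blocks]; eps:collider[blocks] ⇒ blocked
  3. phi → eps ← lam — eps:collider[blocks] ⇒ blocked
  4. phi → eps ← zeta ← lam — eps:collider[blocks]; zeta:chain[blocks] ⇒ blocked
At least one path is unblocked, so d-separation fails.

No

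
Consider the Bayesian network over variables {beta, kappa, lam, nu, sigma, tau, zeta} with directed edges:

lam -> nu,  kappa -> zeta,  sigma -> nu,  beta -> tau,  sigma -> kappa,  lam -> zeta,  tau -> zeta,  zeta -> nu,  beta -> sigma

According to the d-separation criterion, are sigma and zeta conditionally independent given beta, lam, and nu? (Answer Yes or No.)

No

We examine all 4 paths between sigma and zeta:
  1. sigma ← beta → tau → zeta — beta:fork[blocks]; tau:chain[open] ⇒ blocked
  2. sigma → kappa → zeta — kappa:chain[open] ⇒ active
  3. sigma → nu ← lam → zeta — nu:collider[open]; lam:fork[blocks] ⇒ blocked
  4. sigma → nu ← zeta — nu:collider[open] ⇒ active
At least one path is unblocked, so d-separation fails.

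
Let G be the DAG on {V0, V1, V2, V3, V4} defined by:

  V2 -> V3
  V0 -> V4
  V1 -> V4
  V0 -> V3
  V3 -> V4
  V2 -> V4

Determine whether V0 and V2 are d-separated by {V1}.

Yes

We examine all 4 paths between V0 and V2:
Path 1: V0 → V4 ← V2
  V4 is a collider here and neither V4 nor any of its descendants is conditioned on, so the collider stays closed — the path is blocked at V4.
Path 2: V0 → V4 ← V3 ← V2
  V4 is a collider here and neither V4 nor any of its descendants is conditioned on, so the collider stays closed — the path is blocked at V4.
Path 3: V0 → V3 ← V2
  V3 is a collider here and neither V3 nor any of its descendants is conditioned on, so the collider stays closed — the path is blocked at V3.
Path 4: V0 → V3 → V4 ← V2
  V4 is a collider here and neither V4 nor any of its descendants is conditioned on, so the collider stays closed — the path is blocked at V4.
Every path is blocked, so V0 and V2 are d-separated given {V1}.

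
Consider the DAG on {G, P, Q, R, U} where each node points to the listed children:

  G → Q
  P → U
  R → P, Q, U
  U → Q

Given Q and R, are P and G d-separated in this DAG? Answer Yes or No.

There are 4 undirected paths between P and G; checking each against the conditioning set {Q, R}:
Path 1: P → U → Q ← G
  U is a chain and U is not conditioned on; Q is a collider and Q is conditioned on, which opens it — no node blocks this path, so it is active.
Path 2: P → U ← R → Q ← G
  R is a fork here and R is conditioned on, so the path is blocked at R.
Path 3: P ← R → U → Q ← G
  R is a fork here and R is conditioned on, so the path is blocked at R.
Path 4: P ← R → Q ← G
  R is a fork here and R is conditioned on, so the path is blocked at R.
Because an active path exists, P and G are not d-separated.

No — P and G are not d-separated given {Q, R}.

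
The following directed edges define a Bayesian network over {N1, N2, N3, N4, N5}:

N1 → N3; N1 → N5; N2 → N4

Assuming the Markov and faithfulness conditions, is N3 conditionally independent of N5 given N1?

Yes

There is one path between N3 and N5:
Path 1: N3 ← N1 → N5
  N1 is a fork here and N1 is conditioned on, so the path is blocked at N1.
Every path is blocked, so N3 and N5 are d-separated given {N1}.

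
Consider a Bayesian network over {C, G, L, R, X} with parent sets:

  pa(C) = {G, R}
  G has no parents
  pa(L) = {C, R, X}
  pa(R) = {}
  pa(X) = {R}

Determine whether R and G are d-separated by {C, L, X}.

There are 3 undirected paths between R and G; checking each against the conditioning set {C, L, X}:
Path 1: R → X → L ← C ← G
  X is a chain here and X is conditioned on, so the path is blocked at X.
Path 2: R → L ← C ← G
  C is a chain here and C is conditioned on, so the path is blocked at C.
Path 3: R → C ← G
  C is a collider and C is conditioned on, which opens it — no node blocks this path, so it is active.
Because an active path exists, R and G are not d-separated.

No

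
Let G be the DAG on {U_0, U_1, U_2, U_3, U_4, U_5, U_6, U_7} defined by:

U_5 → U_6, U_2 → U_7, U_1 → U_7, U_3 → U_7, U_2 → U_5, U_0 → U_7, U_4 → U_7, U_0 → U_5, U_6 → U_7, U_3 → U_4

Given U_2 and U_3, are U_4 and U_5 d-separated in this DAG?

We examine all 6 paths between U_4 and U_5:
Path 1: U_4 ← U_3 → U_7 ← U_0 → U_5
  U_3 is a fork here and U_3 is conditioned on, so the path is blocked at U_3.
Path 2: U_4 ← U_3 → U_7 ← U_6 ← U_5
  U_3 is a fork here and U_3 is conditioned on, so the path is blocked at U_3.
Path 3: U_4 ← U_3 → U_7 ← U_2 → U_5
  U_3 is a fork here and U_3 is conditioned on, so the path is blocked at U_3.
Path 4: U_4 → U_7 ← U_0 → U_5
  U_7 is a collider here and neither U_7 nor any of its descendants is conditioned on, so the collider stays closed — the path is blocked at U_7.
Path 5: U_4 → U_7 ← U_6 ← U_5
  U_7 is a collider here and neither U_7 nor any of its descendants is conditioned on, so the collider stays closed — the path is blocked at U_7.
Path 6: U_4 → U_7 ← U_2 → U_5
  U_7 is a collider here and neither U_7 nor any of its descendants is conditioned on, so the collider stays closed — the path is blocked at U_7.
Every path is blocked, so U_4 and U_5 are d-separated given {U_2, U_3}.

Yes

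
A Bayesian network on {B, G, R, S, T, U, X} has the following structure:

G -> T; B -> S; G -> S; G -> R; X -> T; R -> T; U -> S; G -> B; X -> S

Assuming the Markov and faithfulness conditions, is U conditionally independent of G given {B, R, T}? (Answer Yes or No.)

4 paths connect U and G; each must be blocked for d-separation to hold:
  1. U → S ← G — S:collider[blocks] ⇒ blocked
  2. U → S ← X → T ← G — S:collider[blocks]; X:fork[open]; T:collider[open] ⇒ blocked
  3. U → S ← X → T ← R ← G — S:collider[blocks]; X:fork[open]; T:collider[open]; R:chain[blocks] ⇒ blocked
  4. U → S ← B ← G — S:collider[blocks]; B:chain[blocks] ⇒ blocked
Since every path is blocked, d-separation holds.

Yes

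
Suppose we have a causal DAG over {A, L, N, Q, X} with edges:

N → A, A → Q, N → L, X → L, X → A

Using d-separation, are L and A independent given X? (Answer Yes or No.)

No

We examine all 2 paths between L and A:
Path 1: L ← X → A
  X is a fork here and X is conditioned on, so the path is blocked at X.
Path 2: L ← N → A
  N is a fork and N is not conditioned on — no node blocks this path, so it is active.
Because an active path exists, L and A are not d-separated.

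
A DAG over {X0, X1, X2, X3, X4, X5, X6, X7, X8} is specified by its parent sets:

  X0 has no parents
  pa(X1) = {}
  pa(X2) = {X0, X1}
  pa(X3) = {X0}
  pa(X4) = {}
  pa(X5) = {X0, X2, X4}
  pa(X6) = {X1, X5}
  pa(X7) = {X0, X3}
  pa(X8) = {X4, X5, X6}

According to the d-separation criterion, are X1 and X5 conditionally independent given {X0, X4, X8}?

No

We examine all 5 paths between X1 and X5:
  1. X1 → X6 → X8 ← X5 — X6:chain[open]; X8:collider[open] ⇒ active
  2. X1 → X6 → X8 ← X4 → X5 — X6:chain[open]; X8:collider[open]; X4:fork[blocks] ⇒ blocked
  3. X1 → X6 ← X5 — X6:collider[open] ⇒ active
  4. X1 → X2 → X5 — X2:chain[open] ⇒ active
  5. X1 → X2 ← X0 → X5 — X2:collider[open]; X0:fork[blocks] ⇒ blocked
At least one path is unblocked, so d-separation fails.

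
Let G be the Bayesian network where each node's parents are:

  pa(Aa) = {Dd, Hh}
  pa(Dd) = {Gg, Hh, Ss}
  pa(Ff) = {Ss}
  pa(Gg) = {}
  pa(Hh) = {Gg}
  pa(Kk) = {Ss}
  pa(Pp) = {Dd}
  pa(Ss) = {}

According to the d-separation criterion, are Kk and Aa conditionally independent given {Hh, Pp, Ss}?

Yes

There are 3 undirected paths between Kk and Aa; checking each against the conditioning set {Hh, Pp, Ss}:
  1. Kk ← Ss → Dd → Aa — Ss:fork[blocks]; Dd:chain[open] ⇒ blocked
  2. Kk ← Ss → Dd ← Gg → Hh → Aa — Ss:fork[blocks]; Dd:collider[open]; Gg:fork[open]; Hh:chain[blocks] ⇒ blocked
  3. Kk ← Ss → Dd ← Hh → Aa — Ss:fork[blocks]; Dd:collider[open]; Hh:fork[blocks] ⇒ blocked
All paths are blocked; Kk ⊥ Aa | {Hh, Pp, Ss} holds.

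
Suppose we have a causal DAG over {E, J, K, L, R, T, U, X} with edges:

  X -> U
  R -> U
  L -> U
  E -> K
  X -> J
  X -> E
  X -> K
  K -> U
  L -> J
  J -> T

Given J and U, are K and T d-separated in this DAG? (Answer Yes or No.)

Enumerating the 6 paths from K to T and testing each for blocking by {J, U}:
  1. K ← X → U ← L → J → T — X:fork[open]; U:collider[open]; L:fork[open]; J:chain[blocks] ⇒ blocked
  2. K ← X → J → T — X:fork[open]; J:chain[blocks] ⇒ blocked
  3. K ← E ← X → U ← L → J → T — E:chain[open]; X:fork[open]; U:collider[open]; L:fork[open]; J:chain[blocks] ⇒ blocked
  4. K ← E ← X → J → T — E:chain[open]; X:fork[open]; J:chain[blocks] ⇒ blocked
  5. K → U ← L → J → T — U:collider[open]; L:fork[open]; J:chain[blocks] ⇒ blocked
  6. K → U ← X → J → T — U:collider[open]; X:fork[open]; J:chain[blocks] ⇒ blocked
Since every path is blocked, d-separation holds.

Yes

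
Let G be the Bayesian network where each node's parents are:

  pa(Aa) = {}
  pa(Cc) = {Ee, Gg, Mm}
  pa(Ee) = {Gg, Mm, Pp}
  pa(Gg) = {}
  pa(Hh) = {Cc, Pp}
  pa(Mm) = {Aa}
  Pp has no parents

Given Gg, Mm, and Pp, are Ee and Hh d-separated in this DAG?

No — Ee and Hh are not d-separated given {Gg, Mm, Pp}.

We examine all 4 paths between Ee and Hh:
Path 1: Ee ← Pp → Hh
  Pp is a fork here and Pp is conditioned on, so the path is blocked at Pp.
Path 2: Ee ← Mm → Cc → Hh
  Mm is a fork here and Mm is conditioned on, so the path is blocked at Mm.
Path 3: Ee → Cc → Hh
  Cc is a chain and Cc is not conditioned on — no node blocks this path, so it is active.
Path 4: Ee ← Gg → Cc → Hh
  Gg is a fork here and Gg is conditioned on, so the path is blocked at Gg.
Because an active path exists, Ee and Hh are not d-separated.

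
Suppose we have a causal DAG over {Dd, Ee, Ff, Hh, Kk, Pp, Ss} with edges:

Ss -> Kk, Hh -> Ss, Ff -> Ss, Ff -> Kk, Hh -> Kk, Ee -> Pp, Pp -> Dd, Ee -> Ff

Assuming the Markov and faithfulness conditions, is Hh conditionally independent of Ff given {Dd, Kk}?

There are 4 undirected paths between Hh and Ff; checking each against the conditioning set {Dd, Kk}:
  1. Hh → Ss ← Ff — Ss:collider[open] ⇒ active
  2. Hh → Ss → Kk ← Ff — Ss:chain[open]; Kk:collider[open] ⇒ active
  3. Hh → Kk ← Ss ← Ff — Kk:collider[open]; Ss:chain[open] ⇒ active
  4. Hh → Kk ← Ff — Kk:collider[open] ⇒ active
Since the path Hh → Ss ← Ff is active, Hh and Ff are not d-separated given {Dd, Kk}.

No — Hh and Ff are not d-separated given {Dd, Kk}.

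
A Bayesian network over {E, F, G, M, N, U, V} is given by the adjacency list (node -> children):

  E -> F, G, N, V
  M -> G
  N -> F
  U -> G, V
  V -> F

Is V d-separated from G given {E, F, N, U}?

We examine all 4 paths between V and G:
Path 1: V → F ← E → G
  E is a fork here and E is conditioned on, so the path is blocked at E.
Path 2: V → F ← N ← E → G
  N is a chain here and N is conditioned on, so the path is blocked at N.
Path 3: V ← U → G
  U is a fork here and U is conditioned on, so the path is blocked at U.
Path 4: V ← E → G
  E is a fork here and E is conditioned on, so the path is blocked at E.
Since every path is blocked, d-separation holds.

Yes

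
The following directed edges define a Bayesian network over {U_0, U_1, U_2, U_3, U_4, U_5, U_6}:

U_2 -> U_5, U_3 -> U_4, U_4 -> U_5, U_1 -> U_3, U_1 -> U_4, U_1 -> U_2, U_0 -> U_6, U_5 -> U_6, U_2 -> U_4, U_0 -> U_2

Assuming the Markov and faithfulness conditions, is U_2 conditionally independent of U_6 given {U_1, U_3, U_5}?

No — U_2 and U_6 are not d-separated given {U_1, U_3, U_5}.

We examine all 5 paths between U_2 and U_6:
Path 1: U_2 ← U_1 → U_3 → U_4 → U_5 → U_6
  U_1 is a fork here and U_1 is conditioned on, so the path is blocked at U_1.
Path 2: U_2 ← U_1 → U_4 → U_5 → U_6
  U_1 is a fork here and U_1 is conditioned on, so the path is blocked at U_1.
Path 3: U_2 → U_4 → U_5 → U_6
  U_5 is a chain here and U_5 is conditioned on, so the path is blocked at U_5.
Path 4: U_2 ← U_0 → U_6
  U_0 is a fork and U_0 is not conditioned on — no node blocks this path, so it is active.
Path 5: U_2 → U_5 → U_6
  U_5 is a chain here and U_5 is conditioned on, so the path is blocked at U_5.
Because an active path exists, U_2 and U_6 are not d-separated.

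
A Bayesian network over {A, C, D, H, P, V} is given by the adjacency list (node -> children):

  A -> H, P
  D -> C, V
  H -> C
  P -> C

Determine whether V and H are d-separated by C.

Enumerating the 2 paths from V to H and testing each for blocking by {C}:
Path 1: V ← D → C ← P ← A → H
  D is a fork and D is not conditioned on; C is a collider and C is conditioned on, which opens it; P is a chain and P is not conditioned on; A is a fork and A is not conditioned on — no node blocks this path, so it is active.
Path 2: V ← D → C ← H
  D is a fork and D is not conditioned on; C is a collider and C is conditioned on, which opens it — no node blocks this path, so it is active.
At least one path is unblocked, so d-separation fails.

No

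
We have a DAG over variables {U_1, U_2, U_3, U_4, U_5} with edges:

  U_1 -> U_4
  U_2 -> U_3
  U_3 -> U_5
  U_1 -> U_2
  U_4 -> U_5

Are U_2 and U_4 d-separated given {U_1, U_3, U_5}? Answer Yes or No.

There are 2 undirected paths between U_2 and U_4; checking each against the conditioning set {U_1, U_3, U_5}:
Path 1: U_2 → U_3 → U_5 ← U_4
  U_3 is a chain here and U_3 is conditioned on, so the path is blocked at U_3.
Path 2: U_2 ← U_1 → U_4
  U_1 is a fork here and U_1 is conditioned on, so the path is blocked at U_1.
All paths are blocked; U_2 ⊥ U_4 | {U_1, U_3, U_5} holds.

Yes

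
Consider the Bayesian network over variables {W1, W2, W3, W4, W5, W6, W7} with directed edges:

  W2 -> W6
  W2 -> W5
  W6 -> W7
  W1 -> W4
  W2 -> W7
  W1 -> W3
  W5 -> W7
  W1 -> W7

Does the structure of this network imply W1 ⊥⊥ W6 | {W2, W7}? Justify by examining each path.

There are 3 undirected paths between W1 and W6; checking each against the conditioning set {W2, W7}:
Path 1: W1 → W7 ← W2 → W6
  W2 is a fork here and W2 is conditioned on, so the path is blocked at W2.
Path 2: W1 → W7 ← W6
  W7 is a collider and W7 is conditioned on, which opens it — no node blocks this path, so it is active.
Path 3: W1 → W7 ← W5 ← W2 → W6
  W2 is a fork here and W2 is conditioned on, so the path is blocked at W2.
Since the path W1 → W7 ← W6 is active, W1 and W6 are not d-separated given {W2, W7}.

No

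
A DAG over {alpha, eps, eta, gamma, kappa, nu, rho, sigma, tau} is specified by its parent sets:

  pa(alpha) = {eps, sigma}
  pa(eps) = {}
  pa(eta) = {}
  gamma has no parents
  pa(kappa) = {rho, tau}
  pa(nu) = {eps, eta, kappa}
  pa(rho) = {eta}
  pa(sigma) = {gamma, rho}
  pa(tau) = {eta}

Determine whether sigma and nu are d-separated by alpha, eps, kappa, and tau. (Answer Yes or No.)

5 paths connect sigma and nu; each must be blocked for d-separation to hold:
Path 1: sigma ← rho ← eta → nu
  rho is a chain and rho is not conditioned on; eta is a fork and eta is not conditioned on — no node blocks this path, so it is active.
Path 2: sigma ← rho ← eta → tau → kappa → nu
  tau is a chain here and tau is conditioned on, so the path is blocked at tau.
Path 3: sigma ← rho → kappa → nu
  kappa is a chain here and kappa is conditioned on, so the path is blocked at kappa.
Path 4: sigma ← rho → kappa ← tau ← eta → nu
  tau is a chain here and tau is conditioned on, so the path is blocked at tau.
Path 5: sigma → alpha ← eps → nu
  eps is a fork here and eps is conditioned on, so the path is blocked at eps.
Since the path sigma ← rho ← eta → nu is active, sigma and nu are not d-separated given {alpha, eps, kappa, tau}.

No — sigma and nu are not d-separated given {alpha, eps, kappa, tau}.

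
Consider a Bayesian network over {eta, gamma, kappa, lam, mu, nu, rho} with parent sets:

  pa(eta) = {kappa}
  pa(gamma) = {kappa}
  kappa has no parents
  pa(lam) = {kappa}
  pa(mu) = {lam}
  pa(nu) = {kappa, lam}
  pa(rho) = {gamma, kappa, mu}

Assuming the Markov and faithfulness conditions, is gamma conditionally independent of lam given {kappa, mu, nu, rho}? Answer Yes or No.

6 paths connect gamma and lam; each must be blocked for d-separation to hold:
  1. gamma ← kappa → nu ← lam — kappa:fork[blocks]; nu:collider[open] ⇒ blocked
  2. gamma ← kappa → rho ← mu ← lam — kappa:fork[blocks]; rho:collider[open]; mu:chain[blocks] ⇒ blocked
  3. gamma ← kappa → lam — kappa:fork[blocks] ⇒ blocked
  4. gamma → rho ← kappa → nu ← lam — rho:collider[open]; kappa:fork[blocks]; nu:collider[open] ⇒ blocked
  5. gamma → rho ← kappa → lam — rho:collider[open]; kappa:fork[blocks] ⇒ blocked
  6. gamma → rho ← mu ← lam — rho:collider[open]; mu:chain[blocks] ⇒ blocked
Every path is blocked, so gamma and lam are d-separated given {kappa, mu, nu, rho}.

Yes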